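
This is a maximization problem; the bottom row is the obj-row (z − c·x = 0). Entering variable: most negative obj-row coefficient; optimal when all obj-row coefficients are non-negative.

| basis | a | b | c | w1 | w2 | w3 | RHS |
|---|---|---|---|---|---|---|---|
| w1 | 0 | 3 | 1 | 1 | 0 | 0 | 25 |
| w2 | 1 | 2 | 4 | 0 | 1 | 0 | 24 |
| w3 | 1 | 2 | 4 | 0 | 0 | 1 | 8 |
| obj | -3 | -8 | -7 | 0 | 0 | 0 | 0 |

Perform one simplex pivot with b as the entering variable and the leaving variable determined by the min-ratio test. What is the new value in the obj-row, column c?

9

Ratio test on column b — row 1: 25/3 = 25/3; row 2: 24/2 = 12; row 3: 8/2 = 4. Minimum is 4 at row 3 (w3 leaves); pivot element 2.
Divide row 3 by 2; eliminate column b from the other rows.
obj-row update in column c: -7 − (-8)·2 = 9.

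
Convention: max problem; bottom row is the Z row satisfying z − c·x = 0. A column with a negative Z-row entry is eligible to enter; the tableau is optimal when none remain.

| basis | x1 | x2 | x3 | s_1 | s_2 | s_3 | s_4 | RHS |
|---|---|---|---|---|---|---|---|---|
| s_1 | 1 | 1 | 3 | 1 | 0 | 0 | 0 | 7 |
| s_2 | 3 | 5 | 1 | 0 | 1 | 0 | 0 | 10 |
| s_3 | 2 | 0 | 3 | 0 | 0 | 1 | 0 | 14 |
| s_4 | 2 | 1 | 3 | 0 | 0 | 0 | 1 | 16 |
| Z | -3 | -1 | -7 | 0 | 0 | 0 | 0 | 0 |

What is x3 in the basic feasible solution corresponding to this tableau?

x3 is not in the basis, so in the current basic feasible solution x3 = 0.

0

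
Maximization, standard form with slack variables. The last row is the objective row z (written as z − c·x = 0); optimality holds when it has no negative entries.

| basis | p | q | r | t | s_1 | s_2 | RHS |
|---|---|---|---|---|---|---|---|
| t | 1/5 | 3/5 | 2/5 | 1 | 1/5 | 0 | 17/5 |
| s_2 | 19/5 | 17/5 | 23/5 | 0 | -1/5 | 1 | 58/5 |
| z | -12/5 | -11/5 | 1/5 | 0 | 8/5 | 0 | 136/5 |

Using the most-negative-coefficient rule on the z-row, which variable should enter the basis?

p

Negative z-row entries: p: -12/5, q: -11/5.
The most negative is -12/5 in column p, so p enters.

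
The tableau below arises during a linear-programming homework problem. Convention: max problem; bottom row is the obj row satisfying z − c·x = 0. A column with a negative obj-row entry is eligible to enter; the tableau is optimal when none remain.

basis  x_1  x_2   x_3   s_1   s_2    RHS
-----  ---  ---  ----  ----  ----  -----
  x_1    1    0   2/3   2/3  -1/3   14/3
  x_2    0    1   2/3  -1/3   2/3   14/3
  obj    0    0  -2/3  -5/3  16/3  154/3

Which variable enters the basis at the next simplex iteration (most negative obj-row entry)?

Negative obj-row entries: x_3: -2/3, s_1: -5/3.
The most negative is -5/3 in column s_1, so s_1 enters.

s_1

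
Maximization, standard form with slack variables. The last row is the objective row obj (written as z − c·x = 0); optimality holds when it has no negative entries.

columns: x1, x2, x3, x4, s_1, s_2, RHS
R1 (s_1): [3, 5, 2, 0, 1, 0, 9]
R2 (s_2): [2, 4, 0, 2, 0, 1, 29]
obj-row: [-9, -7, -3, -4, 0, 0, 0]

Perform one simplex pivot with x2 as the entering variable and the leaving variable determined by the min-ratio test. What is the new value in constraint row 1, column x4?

0

Ratio test on column x2 — row 1: 9/5 = 9/5; row 2: 29/4 = 29/4. Minimum is 9/5 at row 1 (s_1 leaves); pivot element 5.
Divide row 1 by 5; eliminate column x2 from the other rows.
In the new row 1, the x4 entry is the old entry divided by the pivot: 0/5 = 0.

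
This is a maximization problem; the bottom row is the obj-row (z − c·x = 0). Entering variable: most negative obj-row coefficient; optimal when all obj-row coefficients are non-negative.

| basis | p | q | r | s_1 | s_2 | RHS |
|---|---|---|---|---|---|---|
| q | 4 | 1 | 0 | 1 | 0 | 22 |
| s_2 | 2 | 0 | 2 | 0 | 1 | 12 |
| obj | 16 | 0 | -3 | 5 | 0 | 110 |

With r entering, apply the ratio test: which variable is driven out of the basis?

s_2

Column r entries and ratios — q: 0 ≤ 0, skip; s_2: 12/2 = 6.
Smallest ratio is 6 in the row of s_2, so s_2 leaves.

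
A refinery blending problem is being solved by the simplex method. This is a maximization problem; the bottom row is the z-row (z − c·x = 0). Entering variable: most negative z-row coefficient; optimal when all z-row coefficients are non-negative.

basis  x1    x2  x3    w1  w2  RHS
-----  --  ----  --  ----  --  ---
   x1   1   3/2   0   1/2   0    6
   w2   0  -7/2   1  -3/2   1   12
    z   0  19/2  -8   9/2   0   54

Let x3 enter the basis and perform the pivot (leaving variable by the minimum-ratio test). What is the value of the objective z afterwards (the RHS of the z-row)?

150

Ratio test on column x3 — row 1: entry 0 ≤ 0; row 2: 12/1 = 12. Minimum is 12 at row 2 (w2 leaves); pivot element 1.
Pivot on row 2; the z-row RHS becomes 54 − (-8)·12 = 150.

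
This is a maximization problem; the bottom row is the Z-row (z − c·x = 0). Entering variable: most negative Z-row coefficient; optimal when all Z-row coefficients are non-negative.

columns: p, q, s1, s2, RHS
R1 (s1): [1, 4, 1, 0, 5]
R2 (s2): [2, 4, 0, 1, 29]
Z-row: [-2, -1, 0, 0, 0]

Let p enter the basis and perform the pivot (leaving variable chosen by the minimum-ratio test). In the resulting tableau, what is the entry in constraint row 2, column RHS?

Ratio test on column p — row 1: 5/1 = 5; row 2: 29/2 = 29/2. Minimum is 5 at row 1 (s1 leaves); pivot element 1.
Divide row 1 by 1; eliminate column p from the other rows.
Row 2 update in column RHS: 29 − 2·5 = 19.

19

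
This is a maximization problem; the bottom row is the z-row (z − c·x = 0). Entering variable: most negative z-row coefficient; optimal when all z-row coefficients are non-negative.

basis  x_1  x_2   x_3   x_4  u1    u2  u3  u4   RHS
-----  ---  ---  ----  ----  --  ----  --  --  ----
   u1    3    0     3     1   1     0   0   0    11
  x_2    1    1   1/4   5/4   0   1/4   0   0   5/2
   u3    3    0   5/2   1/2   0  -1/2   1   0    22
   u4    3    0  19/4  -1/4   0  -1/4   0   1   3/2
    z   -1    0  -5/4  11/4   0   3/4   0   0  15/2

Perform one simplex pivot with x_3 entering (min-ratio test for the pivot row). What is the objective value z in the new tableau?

Ratio test on column x_3 — row 1: 11/3 = 11/3; row 2: (5/2)/(1/4) = 10; row 3: 22/(5/2) = 44/5; row 4: (3/2)/(19/4) = 6/19. Minimum is 6/19 at row 4 (u4 leaves); pivot element 19/4.
Pivot on row 4; the z-row RHS becomes 15/2 − (-5/4)·(6/19) = 150/19.

150/19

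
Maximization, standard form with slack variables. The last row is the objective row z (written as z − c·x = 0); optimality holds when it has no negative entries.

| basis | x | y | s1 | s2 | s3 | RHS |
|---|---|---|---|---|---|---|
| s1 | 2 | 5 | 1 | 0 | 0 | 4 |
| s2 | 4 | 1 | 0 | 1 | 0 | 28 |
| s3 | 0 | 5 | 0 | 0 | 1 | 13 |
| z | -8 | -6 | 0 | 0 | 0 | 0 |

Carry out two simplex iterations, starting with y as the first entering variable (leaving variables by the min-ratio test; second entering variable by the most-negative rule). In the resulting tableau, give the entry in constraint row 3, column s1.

0

Ratio test on column y — row 1: 4/5 = 4/5; row 2: 28/1 = 28; row 3: 13/5 = 13/5. Minimum is 4/5 at row 1 (s1 leaves); pivot element 5.
Divide row 1 by 5; eliminate column y from the other rows.
Second iteration: most negative z-row entry is -28/5 in column x, so x enters.
Ratio test on column x — row 1: (4/5)/(2/5) = 2; row 2: (136/5)/(18/5) = 68/9; row 3: entry -2 ≤ 0. Minimum is 2 at row 1 (y leaves); pivot element 2/5.
Divide row 1 by 2/5; eliminate column x from the other rows.
After both pivots, the entry at constraint row 3, column s1 is 0.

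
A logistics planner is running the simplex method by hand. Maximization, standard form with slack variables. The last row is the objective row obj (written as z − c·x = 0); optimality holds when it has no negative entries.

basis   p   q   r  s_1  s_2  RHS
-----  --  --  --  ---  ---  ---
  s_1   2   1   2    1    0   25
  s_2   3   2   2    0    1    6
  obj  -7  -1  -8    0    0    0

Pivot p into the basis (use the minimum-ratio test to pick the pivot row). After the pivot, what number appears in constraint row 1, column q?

-1/3

Ratio test on column p — row 1: 25/2 = 25/2; row 2: 6/3 = 2. Minimum is 2 at row 2 (s_2 leaves); pivot element 3.
Divide row 2 by 3; eliminate column p from the other rows.
Row 1 update in column q: 1 − 2·(2/3) = -1/3.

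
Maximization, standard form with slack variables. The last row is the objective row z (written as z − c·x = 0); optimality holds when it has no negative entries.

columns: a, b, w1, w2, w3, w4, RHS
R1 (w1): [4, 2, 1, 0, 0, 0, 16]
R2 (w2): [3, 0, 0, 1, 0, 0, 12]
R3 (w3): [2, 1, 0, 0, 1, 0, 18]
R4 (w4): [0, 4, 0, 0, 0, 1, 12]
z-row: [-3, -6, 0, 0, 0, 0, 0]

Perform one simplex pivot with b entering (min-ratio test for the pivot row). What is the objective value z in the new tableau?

Ratio test on column b — row 1: 16/2 = 8; row 2: entry 0 ≤ 0; row 3: 18/1 = 18; row 4: 12/4 = 3. Minimum is 3 at row 4 (w4 leaves); pivot element 4.
Pivot on row 4; the z-row RHS becomes 0 − (-6)·3 = 18.

18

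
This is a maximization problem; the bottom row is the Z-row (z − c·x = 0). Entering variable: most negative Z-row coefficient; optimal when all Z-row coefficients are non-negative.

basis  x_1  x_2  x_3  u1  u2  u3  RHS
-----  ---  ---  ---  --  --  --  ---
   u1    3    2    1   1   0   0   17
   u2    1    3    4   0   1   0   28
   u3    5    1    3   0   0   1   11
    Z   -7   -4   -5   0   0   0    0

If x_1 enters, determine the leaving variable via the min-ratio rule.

Column x_1 entries and ratios — u1: 17/3 = 17/3; u2: 28/1 = 28; u3: 11/5 = 11/5.
Smallest ratio is 11/5 in the row of u3, so u3 leaves.

u3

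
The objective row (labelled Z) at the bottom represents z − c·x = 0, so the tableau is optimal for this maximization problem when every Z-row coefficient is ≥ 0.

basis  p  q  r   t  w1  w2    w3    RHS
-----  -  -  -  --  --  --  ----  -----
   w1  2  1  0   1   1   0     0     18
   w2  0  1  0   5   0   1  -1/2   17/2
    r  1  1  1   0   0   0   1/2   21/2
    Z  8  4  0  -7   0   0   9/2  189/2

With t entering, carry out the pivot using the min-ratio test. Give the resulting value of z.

Ratio test on column t — row 1: 18/1 = 18; row 2: (17/2)/5 = 17/10; row 3: entry 0 ≤ 0. Minimum is 17/10 at row 2 (w2 leaves); pivot element 5.
Pivot on row 2; the Z-row RHS becomes 189/2 − (-7)·(17/10) = 532/5.

532/5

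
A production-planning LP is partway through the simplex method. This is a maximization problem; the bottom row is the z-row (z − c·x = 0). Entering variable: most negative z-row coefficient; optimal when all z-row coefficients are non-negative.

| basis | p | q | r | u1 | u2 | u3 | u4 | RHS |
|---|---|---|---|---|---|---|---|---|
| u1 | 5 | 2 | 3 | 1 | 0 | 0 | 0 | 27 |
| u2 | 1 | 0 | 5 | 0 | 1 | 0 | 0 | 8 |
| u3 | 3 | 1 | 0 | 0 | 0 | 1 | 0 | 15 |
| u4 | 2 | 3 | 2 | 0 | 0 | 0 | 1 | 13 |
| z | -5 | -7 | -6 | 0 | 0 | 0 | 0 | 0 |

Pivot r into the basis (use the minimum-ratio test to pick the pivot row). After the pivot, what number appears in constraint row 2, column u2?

Ratio test on column r — row 1: 27/3 = 9; row 2: 8/5 = 8/5; row 3: entry 0 ≤ 0; row 4: 13/2 = 13/2. Minimum is 8/5 at row 2 (u2 leaves); pivot element 5.
Divide row 2 by 5; eliminate column r from the other rows.
In the new row 2, the u2 entry is the old entry divided by the pivot: 1/5 = 1/5.

1/5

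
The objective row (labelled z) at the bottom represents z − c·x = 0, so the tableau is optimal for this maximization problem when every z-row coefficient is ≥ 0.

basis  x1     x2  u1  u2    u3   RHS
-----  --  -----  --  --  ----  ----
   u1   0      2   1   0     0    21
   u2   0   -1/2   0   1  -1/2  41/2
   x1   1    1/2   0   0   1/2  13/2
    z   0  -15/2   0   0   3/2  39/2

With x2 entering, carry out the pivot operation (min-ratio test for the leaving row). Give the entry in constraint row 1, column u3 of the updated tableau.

Ratio test on column x2 — row 1: 21/2 = 21/2; row 2: entry -1/2 ≤ 0; row 3: (13/2)/(1/2) = 13. Minimum is 21/2 at row 1 (u1 leaves); pivot element 2.
Divide row 1 by 2; eliminate column x2 from the other rows.
In the new row 1, the u3 entry is the old entry divided by the pivot: 0/2 = 0.

0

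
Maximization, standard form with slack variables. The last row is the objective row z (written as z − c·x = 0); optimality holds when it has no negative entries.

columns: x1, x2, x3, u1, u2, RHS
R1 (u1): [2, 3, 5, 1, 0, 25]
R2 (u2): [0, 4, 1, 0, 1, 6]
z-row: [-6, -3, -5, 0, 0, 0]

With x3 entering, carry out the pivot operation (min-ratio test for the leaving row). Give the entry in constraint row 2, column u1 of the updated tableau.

-1/5

Ratio test on column x3 — row 1: 25/5 = 5; row 2: 6/1 = 6. Minimum is 5 at row 1 (u1 leaves); pivot element 5.
Divide row 1 by 5; eliminate column x3 from the other rows.
Row 2 update in column u1: 0 − 1·(1/5) = -1/5.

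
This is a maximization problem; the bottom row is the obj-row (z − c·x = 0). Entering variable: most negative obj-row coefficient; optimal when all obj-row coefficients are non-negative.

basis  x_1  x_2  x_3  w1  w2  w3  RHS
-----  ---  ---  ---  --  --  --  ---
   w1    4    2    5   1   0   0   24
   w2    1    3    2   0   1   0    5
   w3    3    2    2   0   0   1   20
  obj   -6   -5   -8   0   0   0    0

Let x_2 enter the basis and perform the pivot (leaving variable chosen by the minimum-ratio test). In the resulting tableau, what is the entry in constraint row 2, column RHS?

Ratio test on column x_2 — row 1: 24/2 = 12; row 2: 5/3 = 5/3; row 3: 20/2 = 10. Minimum is 5/3 at row 2 (w2 leaves); pivot element 3.
Divide row 2 by 3; eliminate column x_2 from the other rows.
In the new row 2, the RHS entry is the old entry divided by the pivot: 5/3 = 5/3.

5/3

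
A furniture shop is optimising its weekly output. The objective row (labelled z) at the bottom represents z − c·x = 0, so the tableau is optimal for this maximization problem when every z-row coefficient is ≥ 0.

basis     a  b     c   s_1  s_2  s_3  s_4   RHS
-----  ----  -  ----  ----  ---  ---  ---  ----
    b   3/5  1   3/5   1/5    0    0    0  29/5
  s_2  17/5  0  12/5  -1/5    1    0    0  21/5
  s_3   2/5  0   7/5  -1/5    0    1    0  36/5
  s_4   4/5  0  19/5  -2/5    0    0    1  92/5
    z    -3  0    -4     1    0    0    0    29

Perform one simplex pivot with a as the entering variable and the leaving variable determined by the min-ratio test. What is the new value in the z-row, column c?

Ratio test on column a — row 1: (29/5)/(3/5) = 29/3; row 2: (21/5)/(17/5) = 21/17; row 3: (36/5)/(2/5) = 18; row 4: (92/5)/(4/5) = 23. Minimum is 21/17 at row 2 (s_2 leaves); pivot element 17/5.
Divide row 2 by 17/5; eliminate column a from the other rows.
z-row update in column c: -4 − (-3)·(12/17) = -32/17.

-32/17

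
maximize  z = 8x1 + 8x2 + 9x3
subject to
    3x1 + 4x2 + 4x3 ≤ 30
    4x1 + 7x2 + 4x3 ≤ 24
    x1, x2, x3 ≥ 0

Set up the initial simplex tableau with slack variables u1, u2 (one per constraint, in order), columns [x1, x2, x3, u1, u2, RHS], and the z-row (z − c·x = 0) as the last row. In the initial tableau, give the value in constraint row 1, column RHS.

30

The RHS of constraint 1 is b_1 = 30.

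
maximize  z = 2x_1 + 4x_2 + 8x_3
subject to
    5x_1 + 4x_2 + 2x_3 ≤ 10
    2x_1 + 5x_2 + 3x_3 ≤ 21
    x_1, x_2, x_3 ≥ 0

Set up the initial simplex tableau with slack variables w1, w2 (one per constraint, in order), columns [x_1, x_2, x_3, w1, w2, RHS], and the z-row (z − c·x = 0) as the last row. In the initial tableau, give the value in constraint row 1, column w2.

Slack w2 belongs to constraint 2; its column is the unit vector e_2, so the entry in row 1 is 0.

0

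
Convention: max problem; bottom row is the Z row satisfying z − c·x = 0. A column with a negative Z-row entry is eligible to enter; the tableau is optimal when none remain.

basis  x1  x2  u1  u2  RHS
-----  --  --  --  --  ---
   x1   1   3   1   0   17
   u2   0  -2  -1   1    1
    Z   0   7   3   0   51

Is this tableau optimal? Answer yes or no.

yes

Every Z-row coefficient is ≥ 0, so the tableau is optimal.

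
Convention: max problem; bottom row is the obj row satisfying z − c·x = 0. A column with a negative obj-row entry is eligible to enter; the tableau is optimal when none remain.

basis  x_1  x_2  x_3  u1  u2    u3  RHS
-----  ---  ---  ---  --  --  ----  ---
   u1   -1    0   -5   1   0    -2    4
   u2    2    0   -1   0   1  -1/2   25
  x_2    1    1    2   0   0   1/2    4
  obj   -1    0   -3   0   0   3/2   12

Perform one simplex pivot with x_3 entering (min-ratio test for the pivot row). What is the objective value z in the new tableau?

18

Ratio test on column x_3 — row 1: entry -5 ≤ 0; row 2: entry -1 ≤ 0; row 3: 4/2 = 2. Minimum is 2 at row 3 (x_2 leaves); pivot element 2.
Pivot on row 3; the obj-row RHS becomes 12 − (-3)·2 = 18.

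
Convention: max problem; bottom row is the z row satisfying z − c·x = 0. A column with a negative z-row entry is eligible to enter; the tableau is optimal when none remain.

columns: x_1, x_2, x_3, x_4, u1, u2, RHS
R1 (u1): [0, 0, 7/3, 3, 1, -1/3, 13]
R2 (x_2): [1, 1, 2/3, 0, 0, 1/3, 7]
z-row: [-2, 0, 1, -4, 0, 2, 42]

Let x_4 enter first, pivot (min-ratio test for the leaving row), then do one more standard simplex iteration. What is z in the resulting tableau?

Ratio test on column x_4 — row 1: 13/3 = 13/3; row 2: entry 0 ≤ 0. Minimum is 13/3 at row 1 (u1 leaves); pivot element 3.
Pivot on row 1; the z-row RHS becomes 42 − (-4)·(13/3) = 178/3.
Next entering variable (most negative z-row entry -2): x_1.
Ratio test on column x_1 — row 1: entry 0 ≤ 0; row 2: 7/1 = 7. Minimum is 7 at row 2 (x_2 leaves); pivot element 1.
After the second pivot the z-row RHS is 178/3 − (-2)·7 = 220/3.

220/3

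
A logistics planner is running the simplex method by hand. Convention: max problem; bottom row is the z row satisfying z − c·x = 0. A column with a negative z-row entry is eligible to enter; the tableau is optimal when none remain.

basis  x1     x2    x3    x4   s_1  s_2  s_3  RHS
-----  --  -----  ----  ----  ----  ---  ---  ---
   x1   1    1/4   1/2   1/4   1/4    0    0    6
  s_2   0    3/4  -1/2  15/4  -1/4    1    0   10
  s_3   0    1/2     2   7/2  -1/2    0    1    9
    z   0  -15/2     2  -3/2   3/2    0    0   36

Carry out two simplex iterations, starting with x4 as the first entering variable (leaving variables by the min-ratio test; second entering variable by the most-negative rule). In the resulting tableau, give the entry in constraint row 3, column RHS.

Ratio test on column x4 — row 1: 6/(1/4) = 24; row 2: 10/(15/4) = 8/3; row 3: 9/(7/2) = 18/7. Minimum is 18/7 at row 3 (s_3 leaves); pivot element 7/2.
Divide row 3 by 7/2; eliminate column x4 from the other rows.
Second iteration: most negative z-row entry is -51/7 in column x2, so x2 enters.
Ratio test on column x2 — row 1: (75/14)/(3/14) = 25; row 2: (5/14)/(3/14) = 5/3; row 3: (18/7)/(1/7) = 18. Minimum is 5/3 at row 2 (s_2 leaves); pivot element 3/14.
Divide row 2 by 3/14; eliminate column x2 from the other rows.
After both pivots, the entry at constraint row 3, column RHS is 7/3.

7/3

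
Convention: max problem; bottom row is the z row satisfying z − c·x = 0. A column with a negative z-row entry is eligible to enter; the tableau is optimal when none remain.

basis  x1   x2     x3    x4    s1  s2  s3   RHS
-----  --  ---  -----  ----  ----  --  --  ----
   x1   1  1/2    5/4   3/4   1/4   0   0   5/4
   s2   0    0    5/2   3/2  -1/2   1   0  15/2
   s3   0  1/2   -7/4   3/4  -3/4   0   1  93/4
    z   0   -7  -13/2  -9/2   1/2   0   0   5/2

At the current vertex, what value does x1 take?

x1 is basic (row 1); its value is the RHS of that row, 5/4.

5/4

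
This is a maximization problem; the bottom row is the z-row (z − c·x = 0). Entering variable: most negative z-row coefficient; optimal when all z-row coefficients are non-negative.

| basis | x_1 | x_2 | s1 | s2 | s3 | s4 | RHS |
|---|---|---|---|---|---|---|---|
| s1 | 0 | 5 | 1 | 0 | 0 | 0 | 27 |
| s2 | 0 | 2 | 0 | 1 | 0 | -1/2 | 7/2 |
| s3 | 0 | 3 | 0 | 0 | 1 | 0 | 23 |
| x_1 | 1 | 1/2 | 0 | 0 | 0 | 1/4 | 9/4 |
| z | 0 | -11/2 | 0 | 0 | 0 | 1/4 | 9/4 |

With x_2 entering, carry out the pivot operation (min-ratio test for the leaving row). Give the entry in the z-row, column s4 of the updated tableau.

-9/8

Ratio test on column x_2 — row 1: 27/5 = 27/5; row 2: (7/2)/2 = 7/4; row 3: 23/3 = 23/3; row 4: (9/4)/(1/2) = 9/2. Minimum is 7/4 at row 2 (s2 leaves); pivot element 2.
Divide row 2 by 2; eliminate column x_2 from the other rows.
z-row update in column s4: 1/4 − (-11/2)·(-1/4) = -9/8.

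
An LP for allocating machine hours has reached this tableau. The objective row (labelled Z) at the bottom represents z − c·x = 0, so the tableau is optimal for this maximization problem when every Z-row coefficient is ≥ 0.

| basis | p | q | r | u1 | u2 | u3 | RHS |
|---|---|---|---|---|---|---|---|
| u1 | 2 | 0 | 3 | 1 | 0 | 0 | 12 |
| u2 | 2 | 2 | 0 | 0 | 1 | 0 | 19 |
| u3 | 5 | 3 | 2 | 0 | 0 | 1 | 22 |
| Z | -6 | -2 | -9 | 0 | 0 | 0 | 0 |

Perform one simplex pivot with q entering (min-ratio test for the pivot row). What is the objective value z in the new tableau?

44/3

Ratio test on column q — row 1: entry 0 ≤ 0; row 2: 19/2 = 19/2; row 3: 22/3 = 22/3. Minimum is 22/3 at row 3 (u3 leaves); pivot element 3.
Pivot on row 3; the Z-row RHS becomes 0 − (-2)·(22/3) = 44/3.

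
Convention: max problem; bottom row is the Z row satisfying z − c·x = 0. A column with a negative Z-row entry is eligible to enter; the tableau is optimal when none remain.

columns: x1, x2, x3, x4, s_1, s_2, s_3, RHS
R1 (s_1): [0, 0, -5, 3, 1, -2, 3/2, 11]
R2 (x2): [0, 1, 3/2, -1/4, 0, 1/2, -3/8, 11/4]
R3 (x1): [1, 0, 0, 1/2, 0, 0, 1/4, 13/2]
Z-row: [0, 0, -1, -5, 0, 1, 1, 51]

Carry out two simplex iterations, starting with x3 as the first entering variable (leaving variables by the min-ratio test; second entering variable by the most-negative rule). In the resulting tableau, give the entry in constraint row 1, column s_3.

3/26

Ratio test on column x3 — row 1: entry -5 ≤ 0; row 2: (11/4)/(3/2) = 11/6; row 3: entry 0 ≤ 0. Minimum is 11/6 at row 2 (x2 leaves); pivot element 3/2.
Divide row 2 by 3/2; eliminate column x3 from the other rows.
Second iteration: most negative Z-row entry is -31/6 in column x4, so x4 enters.
Ratio test on column x4 — row 1: (121/6)/(13/6) = 121/13; row 2: entry -1/6 ≤ 0; row 3: (13/2)/(1/2) = 13. Minimum is 121/13 at row 1 (s_1 leaves); pivot element 13/6.
Divide row 1 by 13/6; eliminate column x4 from the other rows.
After both pivots, the entry at constraint row 1, column s_3 is 3/26.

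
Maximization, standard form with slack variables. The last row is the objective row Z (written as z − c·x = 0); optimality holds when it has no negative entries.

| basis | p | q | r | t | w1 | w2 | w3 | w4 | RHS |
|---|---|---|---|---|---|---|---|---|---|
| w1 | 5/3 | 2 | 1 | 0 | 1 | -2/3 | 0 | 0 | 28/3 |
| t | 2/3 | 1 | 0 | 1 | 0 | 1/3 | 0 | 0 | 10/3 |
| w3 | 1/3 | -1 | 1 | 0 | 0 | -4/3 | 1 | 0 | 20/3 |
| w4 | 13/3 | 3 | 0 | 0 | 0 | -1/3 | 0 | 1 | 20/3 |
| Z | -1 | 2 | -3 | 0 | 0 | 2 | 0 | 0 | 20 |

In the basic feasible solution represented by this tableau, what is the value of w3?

w3 is basic (row 3); its value is the RHS of that row, 20/3.

20/3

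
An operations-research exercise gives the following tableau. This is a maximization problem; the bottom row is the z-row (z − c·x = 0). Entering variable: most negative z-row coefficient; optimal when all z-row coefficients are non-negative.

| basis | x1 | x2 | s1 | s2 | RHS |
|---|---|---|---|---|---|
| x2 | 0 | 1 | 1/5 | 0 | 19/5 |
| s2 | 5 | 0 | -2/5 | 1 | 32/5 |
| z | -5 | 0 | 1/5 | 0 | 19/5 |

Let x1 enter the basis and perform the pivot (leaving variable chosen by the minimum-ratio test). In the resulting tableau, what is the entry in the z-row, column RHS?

51/5

Ratio test on column x1 — row 1: entry 0 ≤ 0; row 2: (32/5)/5 = 32/25. Minimum is 32/25 at row 2 (s2 leaves); pivot element 5.
Divide row 2 by 5; eliminate column x1 from the other rows.
z-row update in column RHS: 19/5 − (-5)·(32/25) = 51/5.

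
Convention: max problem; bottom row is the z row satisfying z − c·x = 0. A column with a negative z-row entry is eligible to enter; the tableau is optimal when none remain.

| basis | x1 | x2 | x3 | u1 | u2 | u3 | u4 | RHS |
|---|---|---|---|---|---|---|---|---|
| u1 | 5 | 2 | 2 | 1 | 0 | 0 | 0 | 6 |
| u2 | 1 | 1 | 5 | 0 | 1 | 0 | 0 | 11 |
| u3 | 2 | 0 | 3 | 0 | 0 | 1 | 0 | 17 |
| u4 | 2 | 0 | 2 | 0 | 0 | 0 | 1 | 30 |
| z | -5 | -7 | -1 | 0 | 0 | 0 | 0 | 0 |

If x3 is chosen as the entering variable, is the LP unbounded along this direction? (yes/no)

no

Column x3 has positive entries in row(s) 1, 2, 3, 4, so the ratio test bounds it — not unbounded.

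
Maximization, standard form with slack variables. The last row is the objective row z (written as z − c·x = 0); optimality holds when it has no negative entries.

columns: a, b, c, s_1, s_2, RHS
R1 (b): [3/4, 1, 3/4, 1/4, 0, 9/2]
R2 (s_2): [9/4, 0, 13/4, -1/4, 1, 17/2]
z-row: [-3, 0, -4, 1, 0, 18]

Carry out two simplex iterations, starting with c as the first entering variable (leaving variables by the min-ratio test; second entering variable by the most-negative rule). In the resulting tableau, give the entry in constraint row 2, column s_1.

-1/9

Ratio test on column c — row 1: (9/2)/(3/4) = 6; row 2: (17/2)/(13/4) = 34/13. Minimum is 34/13 at row 2 (s_2 leaves); pivot element 13/4.
Divide row 2 by 13/4; eliminate column c from the other rows.
Second iteration: most negative z-row entry is -3/13 in column a, so a enters.
Ratio test on column a — row 1: (33/13)/(3/13) = 11; row 2: (34/13)/(9/13) = 34/9. Minimum is 34/9 at row 2 (c leaves); pivot element 9/13.
Divide row 2 by 9/13; eliminate column a from the other rows.
After both pivots, the entry at constraint row 2, column s_1 is -1/9.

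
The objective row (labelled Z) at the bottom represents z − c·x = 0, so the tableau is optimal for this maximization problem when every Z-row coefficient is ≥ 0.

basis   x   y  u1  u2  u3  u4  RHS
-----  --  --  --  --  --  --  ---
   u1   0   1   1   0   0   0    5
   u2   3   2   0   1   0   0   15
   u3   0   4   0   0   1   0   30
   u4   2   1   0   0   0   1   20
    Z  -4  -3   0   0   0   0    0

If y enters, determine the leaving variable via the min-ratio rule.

Column y entries and ratios — u1: 5/1 = 5; u2: 15/2 = 15/2; u3: 30/4 = 15/2; u4: 20/1 = 20.
Smallest ratio is 5 in the row of u1, so u1 leaves.

u1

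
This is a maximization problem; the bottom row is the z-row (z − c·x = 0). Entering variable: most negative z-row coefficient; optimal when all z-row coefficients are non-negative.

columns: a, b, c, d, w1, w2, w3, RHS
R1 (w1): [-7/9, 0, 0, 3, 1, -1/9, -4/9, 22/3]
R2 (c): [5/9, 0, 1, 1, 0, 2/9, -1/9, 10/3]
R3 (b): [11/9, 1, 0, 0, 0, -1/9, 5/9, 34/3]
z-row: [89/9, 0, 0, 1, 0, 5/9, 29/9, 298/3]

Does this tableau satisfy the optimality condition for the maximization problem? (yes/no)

yes

Every z-row coefficient is ≥ 0, so the tableau is optimal.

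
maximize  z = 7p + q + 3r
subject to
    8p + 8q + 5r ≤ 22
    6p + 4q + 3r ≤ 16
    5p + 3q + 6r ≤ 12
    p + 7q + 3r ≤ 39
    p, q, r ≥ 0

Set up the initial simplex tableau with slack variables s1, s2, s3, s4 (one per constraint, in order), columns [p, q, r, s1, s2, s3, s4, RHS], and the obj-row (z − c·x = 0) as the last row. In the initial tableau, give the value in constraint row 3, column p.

5

Constraint 3 has coefficient 5 on p.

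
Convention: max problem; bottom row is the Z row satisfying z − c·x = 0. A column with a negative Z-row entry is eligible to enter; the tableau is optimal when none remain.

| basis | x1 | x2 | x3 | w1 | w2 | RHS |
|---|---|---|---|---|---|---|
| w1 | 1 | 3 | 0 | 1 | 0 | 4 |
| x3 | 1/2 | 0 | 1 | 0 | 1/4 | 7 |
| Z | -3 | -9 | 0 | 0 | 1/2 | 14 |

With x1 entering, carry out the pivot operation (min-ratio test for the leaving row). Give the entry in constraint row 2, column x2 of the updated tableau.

-3/2

Ratio test on column x1 — row 1: 4/1 = 4; row 2: 7/(1/2) = 14. Minimum is 4 at row 1 (w1 leaves); pivot element 1.
Divide row 1 by 1; eliminate column x1 from the other rows.
Row 2 update in column x2: 0 − (1/2)·3 = -3/2.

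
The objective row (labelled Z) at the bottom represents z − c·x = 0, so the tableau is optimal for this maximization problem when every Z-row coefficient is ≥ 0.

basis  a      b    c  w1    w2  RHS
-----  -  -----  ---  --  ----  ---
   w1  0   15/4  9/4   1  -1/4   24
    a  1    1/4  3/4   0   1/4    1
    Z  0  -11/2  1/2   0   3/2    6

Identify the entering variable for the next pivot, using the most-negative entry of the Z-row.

b

Negative Z-row entries: b: -11/2.
The most negative is -11/2 in column b, so b enters.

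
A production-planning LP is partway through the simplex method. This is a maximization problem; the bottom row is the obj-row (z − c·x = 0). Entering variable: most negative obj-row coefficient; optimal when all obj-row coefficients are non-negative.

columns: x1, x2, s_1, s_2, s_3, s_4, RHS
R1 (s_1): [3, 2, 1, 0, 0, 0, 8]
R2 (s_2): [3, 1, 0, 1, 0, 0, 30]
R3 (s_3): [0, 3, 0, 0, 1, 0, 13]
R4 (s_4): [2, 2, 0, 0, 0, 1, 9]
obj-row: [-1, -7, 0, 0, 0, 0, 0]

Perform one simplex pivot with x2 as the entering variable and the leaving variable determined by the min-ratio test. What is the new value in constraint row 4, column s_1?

-1

Ratio test on column x2 — row 1: 8/2 = 4; row 2: 30/1 = 30; row 3: 13/3 = 13/3; row 4: 9/2 = 9/2. Minimum is 4 at row 1 (s_1 leaves); pivot element 2.
Divide row 1 by 2; eliminate column x2 from the other rows.
Row 4 update in column s_1: 0 − 2·(1/2) = -1.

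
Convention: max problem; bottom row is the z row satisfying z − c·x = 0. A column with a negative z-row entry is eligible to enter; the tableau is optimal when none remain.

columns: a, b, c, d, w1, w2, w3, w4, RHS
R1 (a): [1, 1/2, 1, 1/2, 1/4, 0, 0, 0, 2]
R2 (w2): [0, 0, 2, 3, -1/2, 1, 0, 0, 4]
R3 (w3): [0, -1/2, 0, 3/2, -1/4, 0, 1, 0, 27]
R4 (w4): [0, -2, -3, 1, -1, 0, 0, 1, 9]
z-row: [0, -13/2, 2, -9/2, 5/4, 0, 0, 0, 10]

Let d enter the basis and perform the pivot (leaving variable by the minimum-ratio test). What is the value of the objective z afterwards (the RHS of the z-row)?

Ratio test on column d — row 1: 2/(1/2) = 4; row 2: 4/3 = 4/3; row 3: 27/(3/2) = 18; row 4: 9/1 = 9. Minimum is 4/3 at row 2 (w2 leaves); pivot element 3.
Pivot on row 2; the z-row RHS becomes 10 − (-9/2)·(4/3) = 16.

16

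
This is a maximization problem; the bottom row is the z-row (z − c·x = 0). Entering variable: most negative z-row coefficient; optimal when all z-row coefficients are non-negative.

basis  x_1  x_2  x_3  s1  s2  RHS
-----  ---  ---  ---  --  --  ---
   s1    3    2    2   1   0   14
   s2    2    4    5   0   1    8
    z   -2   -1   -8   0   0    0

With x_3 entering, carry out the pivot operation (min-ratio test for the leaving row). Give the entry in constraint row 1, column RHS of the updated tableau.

Ratio test on column x_3 — row 1: 14/2 = 7; row 2: 8/5 = 8/5. Minimum is 8/5 at row 2 (s2 leaves); pivot element 5.
Divide row 2 by 5; eliminate column x_3 from the other rows.
Row 1 update in column RHS: 14 − 2·(8/5) = 54/5.

54/5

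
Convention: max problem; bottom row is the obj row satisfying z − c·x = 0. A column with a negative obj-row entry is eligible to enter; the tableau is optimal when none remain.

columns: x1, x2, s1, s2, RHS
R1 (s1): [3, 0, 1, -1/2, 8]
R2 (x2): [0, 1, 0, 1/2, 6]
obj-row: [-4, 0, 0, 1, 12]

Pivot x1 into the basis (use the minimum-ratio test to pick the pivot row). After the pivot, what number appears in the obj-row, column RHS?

Ratio test on column x1 — row 1: 8/3 = 8/3; row 2: entry 0 ≤ 0. Minimum is 8/3 at row 1 (s1 leaves); pivot element 3.
Divide row 1 by 3; eliminate column x1 from the other rows.
obj-row update in column RHS: 12 − (-4)·(8/3) = 68/3.

68/3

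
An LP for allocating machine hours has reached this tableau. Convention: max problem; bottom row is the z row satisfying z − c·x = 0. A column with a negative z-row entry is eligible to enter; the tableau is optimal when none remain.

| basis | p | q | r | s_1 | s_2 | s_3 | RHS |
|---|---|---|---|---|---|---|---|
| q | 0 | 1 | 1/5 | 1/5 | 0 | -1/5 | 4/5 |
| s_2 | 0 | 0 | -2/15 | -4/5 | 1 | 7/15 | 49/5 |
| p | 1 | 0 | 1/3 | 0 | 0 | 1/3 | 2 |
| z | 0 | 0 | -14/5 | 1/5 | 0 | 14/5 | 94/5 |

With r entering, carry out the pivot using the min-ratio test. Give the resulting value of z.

Ratio test on column r — row 1: (4/5)/(1/5) = 4; row 2: entry -2/15 ≤ 0; row 3: 2/(1/3) = 6. Minimum is 4 at row 1 (q leaves); pivot element 1/5.
Pivot on row 1; the z-row RHS becomes 94/5 − (-14/5)·4 = 30.

30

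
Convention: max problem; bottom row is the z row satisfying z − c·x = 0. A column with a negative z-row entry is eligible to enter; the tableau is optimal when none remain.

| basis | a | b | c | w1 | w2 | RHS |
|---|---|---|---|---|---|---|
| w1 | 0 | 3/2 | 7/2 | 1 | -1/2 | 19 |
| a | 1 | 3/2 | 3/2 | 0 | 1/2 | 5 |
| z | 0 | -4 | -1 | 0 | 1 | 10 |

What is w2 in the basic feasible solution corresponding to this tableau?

0

w2 is not in the basis, so in the current basic feasible solution w2 = 0.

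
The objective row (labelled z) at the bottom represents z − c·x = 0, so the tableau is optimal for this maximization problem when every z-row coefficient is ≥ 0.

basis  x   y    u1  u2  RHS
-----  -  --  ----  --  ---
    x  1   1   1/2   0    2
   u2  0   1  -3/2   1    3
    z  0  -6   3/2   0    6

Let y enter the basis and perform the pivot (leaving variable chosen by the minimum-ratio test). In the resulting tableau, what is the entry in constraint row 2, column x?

Ratio test on column y — row 1: 2/1 = 2; row 2: 3/1 = 3. Minimum is 2 at row 1 (x leaves); pivot element 1.
Divide row 1 by 1; eliminate column y from the other rows.
Row 2 update in column x: 0 − 1·1 = -1.

-1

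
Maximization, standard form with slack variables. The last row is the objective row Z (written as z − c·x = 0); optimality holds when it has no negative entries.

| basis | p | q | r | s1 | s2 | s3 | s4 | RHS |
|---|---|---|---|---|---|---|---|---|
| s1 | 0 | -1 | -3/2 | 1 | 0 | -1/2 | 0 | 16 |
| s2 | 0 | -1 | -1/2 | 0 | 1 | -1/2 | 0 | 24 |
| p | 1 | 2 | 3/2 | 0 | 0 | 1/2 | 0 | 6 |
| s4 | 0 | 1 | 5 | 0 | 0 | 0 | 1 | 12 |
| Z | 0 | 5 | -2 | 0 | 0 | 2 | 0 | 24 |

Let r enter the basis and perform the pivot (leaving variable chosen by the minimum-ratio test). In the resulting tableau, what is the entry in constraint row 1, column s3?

-1/2

Ratio test on column r — row 1: entry -3/2 ≤ 0; row 2: entry -1/2 ≤ 0; row 3: 6/(3/2) = 4; row 4: 12/5 = 12/5. Minimum is 12/5 at row 4 (s4 leaves); pivot element 5.
Divide row 4 by 5; eliminate column r from the other rows.
Row 1 update in column s3: -1/2 − (-3/2)·0 = -1/2.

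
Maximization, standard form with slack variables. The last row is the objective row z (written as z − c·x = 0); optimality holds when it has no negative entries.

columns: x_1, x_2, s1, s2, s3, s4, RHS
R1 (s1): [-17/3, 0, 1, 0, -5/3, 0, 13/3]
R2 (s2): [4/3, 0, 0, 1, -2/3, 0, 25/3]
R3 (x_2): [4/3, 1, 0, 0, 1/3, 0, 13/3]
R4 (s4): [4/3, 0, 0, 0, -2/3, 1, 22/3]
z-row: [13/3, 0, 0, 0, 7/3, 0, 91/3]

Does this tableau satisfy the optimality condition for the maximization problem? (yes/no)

Every z-row coefficient is ≥ 0, so the tableau is optimal.

yes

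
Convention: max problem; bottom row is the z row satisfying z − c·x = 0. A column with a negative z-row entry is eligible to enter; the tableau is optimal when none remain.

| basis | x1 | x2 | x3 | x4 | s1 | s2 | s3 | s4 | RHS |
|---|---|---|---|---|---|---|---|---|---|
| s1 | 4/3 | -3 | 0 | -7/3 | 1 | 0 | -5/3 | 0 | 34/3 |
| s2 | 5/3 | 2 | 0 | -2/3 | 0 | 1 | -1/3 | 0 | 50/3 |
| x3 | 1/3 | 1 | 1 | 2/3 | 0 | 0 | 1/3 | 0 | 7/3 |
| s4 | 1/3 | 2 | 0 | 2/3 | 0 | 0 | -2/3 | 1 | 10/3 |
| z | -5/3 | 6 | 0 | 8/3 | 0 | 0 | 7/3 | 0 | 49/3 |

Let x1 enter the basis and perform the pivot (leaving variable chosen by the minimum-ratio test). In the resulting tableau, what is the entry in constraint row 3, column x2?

3

Ratio test on column x1 — row 1: (34/3)/(4/3) = 17/2; row 2: (50/3)/(5/3) = 10; row 3: (7/3)/(1/3) = 7; row 4: (10/3)/(1/3) = 10. Minimum is 7 at row 3 (x3 leaves); pivot element 1/3.
Divide row 3 by 1/3; eliminate column x1 from the other rows.
In the new row 3, the x2 entry is the old entry divided by the pivot: 1/(1/3) = 3.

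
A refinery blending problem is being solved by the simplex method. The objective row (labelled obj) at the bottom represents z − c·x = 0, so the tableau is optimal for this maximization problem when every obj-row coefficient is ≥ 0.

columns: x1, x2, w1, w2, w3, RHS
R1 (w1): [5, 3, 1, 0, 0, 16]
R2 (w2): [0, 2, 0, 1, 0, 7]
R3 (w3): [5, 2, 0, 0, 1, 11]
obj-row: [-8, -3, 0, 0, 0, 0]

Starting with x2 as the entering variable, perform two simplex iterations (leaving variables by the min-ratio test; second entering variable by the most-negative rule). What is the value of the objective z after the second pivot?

169/10

Ratio test on column x2 — row 1: 16/3 = 16/3; row 2: 7/2 = 7/2; row 3: 11/2 = 11/2. Minimum is 7/2 at row 2 (w2 leaves); pivot element 2.
Pivot on row 2; the obj-row RHS becomes 0 − (-3)·(7/2) = 21/2.
Next entering variable (most negative obj-row entry -8): x1.
Ratio test on column x1 — row 1: (11/2)/5 = 11/10; row 2: entry 0 ≤ 0; row 3: 4/5 = 4/5. Minimum is 4/5 at row 3 (w3 leaves); pivot element 5.
After the second pivot the obj-row RHS is 21/2 − (-8)·(4/5) = 169/10.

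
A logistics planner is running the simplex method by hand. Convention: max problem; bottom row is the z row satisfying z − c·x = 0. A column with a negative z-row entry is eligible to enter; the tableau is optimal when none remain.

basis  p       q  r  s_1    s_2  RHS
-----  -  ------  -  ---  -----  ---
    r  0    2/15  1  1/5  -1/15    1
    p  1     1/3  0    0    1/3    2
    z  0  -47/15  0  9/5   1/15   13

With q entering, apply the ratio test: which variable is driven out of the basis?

p

Column q entries and ratios — r: 1/(2/15) = 15/2; p: 2/(1/3) = 6.
Smallest ratio is 6 in the row of p, so p leaves.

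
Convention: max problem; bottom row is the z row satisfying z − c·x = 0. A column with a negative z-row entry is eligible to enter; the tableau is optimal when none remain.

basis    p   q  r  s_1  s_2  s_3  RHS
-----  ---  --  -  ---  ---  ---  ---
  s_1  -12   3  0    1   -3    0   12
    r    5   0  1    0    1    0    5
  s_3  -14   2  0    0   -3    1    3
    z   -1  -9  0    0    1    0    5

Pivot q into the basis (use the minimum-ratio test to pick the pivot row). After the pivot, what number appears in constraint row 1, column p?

9

Ratio test on column q — row 1: 12/3 = 4; row 2: entry 0 ≤ 0; row 3: 3/2 = 3/2. Minimum is 3/2 at row 3 (s_3 leaves); pivot element 2.
Divide row 3 by 2; eliminate column q from the other rows.
Row 1 update in column p: -12 − 3·(-7) = 9.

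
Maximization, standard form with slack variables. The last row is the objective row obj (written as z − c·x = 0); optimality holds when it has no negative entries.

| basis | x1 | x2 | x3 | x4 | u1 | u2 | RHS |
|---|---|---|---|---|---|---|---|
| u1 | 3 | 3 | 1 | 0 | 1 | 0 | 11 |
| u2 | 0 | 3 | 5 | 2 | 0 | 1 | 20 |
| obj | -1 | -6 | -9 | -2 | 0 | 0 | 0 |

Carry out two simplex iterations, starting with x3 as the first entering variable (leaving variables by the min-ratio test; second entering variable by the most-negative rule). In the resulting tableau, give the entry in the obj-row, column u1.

1/3

Ratio test on column x3 — row 1: 11/1 = 11; row 2: 20/5 = 4. Minimum is 4 at row 2 (u2 leaves); pivot element 5.
Divide row 2 by 5; eliminate column x3 from the other rows.
Second iteration: most negative obj-row entry is -1 in column x1, so x1 enters.
Ratio test on column x1 — row 1: 7/3 = 7/3; row 2: entry 0 ≤ 0. Minimum is 7/3 at row 1 (u1 leaves); pivot element 3.
Divide row 1 by 3; eliminate column x1 from the other rows.
After both pivots, the entry at the obj-row, column u1 is 1/3.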